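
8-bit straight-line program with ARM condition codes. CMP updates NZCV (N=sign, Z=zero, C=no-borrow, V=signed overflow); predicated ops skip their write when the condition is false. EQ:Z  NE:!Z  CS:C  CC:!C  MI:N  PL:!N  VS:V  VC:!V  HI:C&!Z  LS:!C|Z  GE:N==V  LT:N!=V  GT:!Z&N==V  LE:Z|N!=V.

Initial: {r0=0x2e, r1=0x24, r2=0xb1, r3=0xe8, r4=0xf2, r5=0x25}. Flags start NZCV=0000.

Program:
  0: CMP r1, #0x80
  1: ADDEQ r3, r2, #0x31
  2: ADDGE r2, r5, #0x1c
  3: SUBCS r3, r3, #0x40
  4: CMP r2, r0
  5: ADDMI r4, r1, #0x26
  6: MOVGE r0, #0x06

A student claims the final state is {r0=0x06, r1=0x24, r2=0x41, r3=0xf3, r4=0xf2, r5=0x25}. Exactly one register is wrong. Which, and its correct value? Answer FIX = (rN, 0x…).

FIX = (r3, 0xe8)

[0] flags=1001 → (cmp)
[1] flags=1001 EQ?F → skip
[2] flags=1001 GE?T → r2=0x41
[3] flags=1001 CS?F → skip
[4] flags=0010 → (cmp)
[5] flags=0010 MI?F → skip
[6] flags=0010 GE?T → r0=0x06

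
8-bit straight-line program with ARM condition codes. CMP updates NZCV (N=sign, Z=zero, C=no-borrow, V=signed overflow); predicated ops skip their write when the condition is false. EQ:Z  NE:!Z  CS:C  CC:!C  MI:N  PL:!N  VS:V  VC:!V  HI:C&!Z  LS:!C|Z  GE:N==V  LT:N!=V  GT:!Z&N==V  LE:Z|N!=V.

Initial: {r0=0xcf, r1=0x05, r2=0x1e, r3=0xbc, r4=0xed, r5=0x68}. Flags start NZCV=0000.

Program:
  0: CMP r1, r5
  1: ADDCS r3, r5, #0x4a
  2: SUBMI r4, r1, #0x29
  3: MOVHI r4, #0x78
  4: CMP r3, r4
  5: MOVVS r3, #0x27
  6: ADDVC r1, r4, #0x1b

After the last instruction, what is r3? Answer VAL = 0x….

[0] flags=1000 → (cmp)
[1] flags=1000 CS?F → skip
[2] flags=1000 MI?T → r4=0xdc
[3] flags=1000 HI?F → skip
[4] flags=1000 → (cmp)
[5] flags=1000 VS?F → skip
[6] flags=1000 VC?T → r1=0xf7

VAL = 0xbc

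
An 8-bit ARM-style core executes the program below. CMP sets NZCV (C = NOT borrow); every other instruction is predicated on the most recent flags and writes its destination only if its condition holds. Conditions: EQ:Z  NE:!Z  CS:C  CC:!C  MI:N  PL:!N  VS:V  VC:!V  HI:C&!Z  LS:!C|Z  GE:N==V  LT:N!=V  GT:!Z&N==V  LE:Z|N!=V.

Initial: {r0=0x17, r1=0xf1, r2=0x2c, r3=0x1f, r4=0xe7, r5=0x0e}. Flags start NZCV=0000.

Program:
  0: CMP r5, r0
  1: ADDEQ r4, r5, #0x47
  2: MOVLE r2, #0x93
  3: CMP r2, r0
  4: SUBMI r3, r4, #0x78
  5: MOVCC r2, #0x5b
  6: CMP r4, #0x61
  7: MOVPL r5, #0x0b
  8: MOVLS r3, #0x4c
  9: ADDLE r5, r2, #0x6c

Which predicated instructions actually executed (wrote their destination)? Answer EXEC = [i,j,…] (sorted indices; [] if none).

[0] flags=1000 → (cmp)
[1] flags=1000 EQ?F → skip
[2] flags=1000 LE?T → r2=0x93
[3] flags=0011 → (cmp)
[4] flags=0011 MI?F → skip
[5] flags=0011 CC?F → skip
[6] flags=1010 → (cmp)
[7] flags=1010 PL?F → skip
[8] flags=1010 LS?F → skip
[9] flags=1010 LE?T → r5=0xff

EXEC = [2,9]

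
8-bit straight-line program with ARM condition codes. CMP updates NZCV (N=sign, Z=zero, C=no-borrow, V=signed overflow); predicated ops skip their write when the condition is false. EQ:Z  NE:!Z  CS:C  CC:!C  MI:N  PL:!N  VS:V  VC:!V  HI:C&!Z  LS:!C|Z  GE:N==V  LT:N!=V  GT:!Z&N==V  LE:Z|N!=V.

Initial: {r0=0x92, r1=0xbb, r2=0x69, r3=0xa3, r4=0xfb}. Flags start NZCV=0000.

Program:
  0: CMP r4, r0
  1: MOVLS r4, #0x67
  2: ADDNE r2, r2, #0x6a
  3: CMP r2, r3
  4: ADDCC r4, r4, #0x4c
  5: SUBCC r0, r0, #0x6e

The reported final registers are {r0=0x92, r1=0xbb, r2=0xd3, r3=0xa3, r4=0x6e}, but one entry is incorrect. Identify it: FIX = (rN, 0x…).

FIX = (r4, 0xfb)

0: ✓ CMP  NZCV=0010
1: · MOVLS
2: ✓ ADDNE  r2←0xd3
3: ✓ CMP  NZCV=0010
4: · ADDCC
5: · SUBCC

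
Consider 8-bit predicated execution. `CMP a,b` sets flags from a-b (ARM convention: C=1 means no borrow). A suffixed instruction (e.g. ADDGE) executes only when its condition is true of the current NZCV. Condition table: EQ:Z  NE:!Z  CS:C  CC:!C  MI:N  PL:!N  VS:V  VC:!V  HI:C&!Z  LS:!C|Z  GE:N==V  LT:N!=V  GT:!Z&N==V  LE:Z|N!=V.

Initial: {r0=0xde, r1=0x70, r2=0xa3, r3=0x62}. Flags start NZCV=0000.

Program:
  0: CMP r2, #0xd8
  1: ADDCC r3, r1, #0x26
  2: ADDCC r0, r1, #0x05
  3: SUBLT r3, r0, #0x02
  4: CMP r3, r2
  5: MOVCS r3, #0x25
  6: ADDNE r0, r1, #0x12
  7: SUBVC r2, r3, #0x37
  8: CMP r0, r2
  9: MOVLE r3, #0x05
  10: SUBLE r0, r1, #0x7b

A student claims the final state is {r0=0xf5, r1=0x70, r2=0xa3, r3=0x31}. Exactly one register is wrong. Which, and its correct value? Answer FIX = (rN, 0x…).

0: ✓ CMP  NZCV=1000
1: ✓ ADDCC  r3←0x96
2: ✓ ADDCC  r0←0x75
3: ✓ SUBLT  r3←0x73
4: ✓ CMP  NZCV=1001
5: · MOVCS
6: ✓ ADDNE  r0←0x82
7: · SUBVC
8: ✓ CMP  NZCV=1000
9: ✓ MOVLE  r3←0x05
10: ✓ SUBLE  r0←0xf5

FIX = (r3, 0x05)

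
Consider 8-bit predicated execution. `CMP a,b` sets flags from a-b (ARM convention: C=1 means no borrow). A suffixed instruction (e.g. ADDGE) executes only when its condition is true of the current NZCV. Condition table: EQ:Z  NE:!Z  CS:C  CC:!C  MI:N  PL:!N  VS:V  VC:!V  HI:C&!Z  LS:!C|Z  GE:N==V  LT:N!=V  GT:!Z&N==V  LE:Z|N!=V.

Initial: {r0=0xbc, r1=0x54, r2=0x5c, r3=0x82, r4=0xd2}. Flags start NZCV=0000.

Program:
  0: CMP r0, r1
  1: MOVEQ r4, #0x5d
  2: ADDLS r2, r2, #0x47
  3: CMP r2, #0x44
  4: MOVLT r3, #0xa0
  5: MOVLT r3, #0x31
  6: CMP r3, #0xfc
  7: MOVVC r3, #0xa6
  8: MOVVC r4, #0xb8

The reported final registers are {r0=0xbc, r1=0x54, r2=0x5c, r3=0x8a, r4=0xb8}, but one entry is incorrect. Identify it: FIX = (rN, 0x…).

FIX = (r3, 0xa6)

0: ✓ CMP  NZCV=0011
1: · MOVEQ
2: · ADDLS
3: ✓ CMP  NZCV=0010
4: · MOVLT
5: · MOVLT
6: ✓ CMP  NZCV=1000
7: ✓ MOVVC  r3←0xa6
8: ✓ MOVVC  r4←0xb8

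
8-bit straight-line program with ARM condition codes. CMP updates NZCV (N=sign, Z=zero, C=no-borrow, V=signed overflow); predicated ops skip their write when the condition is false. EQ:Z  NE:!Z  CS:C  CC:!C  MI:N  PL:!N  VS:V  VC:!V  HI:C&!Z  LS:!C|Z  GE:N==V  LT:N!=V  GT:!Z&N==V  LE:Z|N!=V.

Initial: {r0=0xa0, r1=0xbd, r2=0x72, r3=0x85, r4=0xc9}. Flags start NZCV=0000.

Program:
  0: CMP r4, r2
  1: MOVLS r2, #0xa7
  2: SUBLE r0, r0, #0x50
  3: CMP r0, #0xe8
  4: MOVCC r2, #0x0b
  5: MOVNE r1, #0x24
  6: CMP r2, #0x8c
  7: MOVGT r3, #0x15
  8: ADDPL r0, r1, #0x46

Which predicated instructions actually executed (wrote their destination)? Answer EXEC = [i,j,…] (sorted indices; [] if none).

EXEC = [2,4,5,7,8]

0: ✓ CMP  NZCV=0011
1: · MOVLS
2: ✓ SUBLE  r0←0x50
3: ✓ CMP  NZCV=0000
4: ✓ MOVCC  r2←0x0b
5: ✓ MOVNE  r1←0x24
6: ✓ CMP  NZCV=0000
7: ✓ MOVGT  r3←0x15
8: ✓ ADDPL  r0←0x6a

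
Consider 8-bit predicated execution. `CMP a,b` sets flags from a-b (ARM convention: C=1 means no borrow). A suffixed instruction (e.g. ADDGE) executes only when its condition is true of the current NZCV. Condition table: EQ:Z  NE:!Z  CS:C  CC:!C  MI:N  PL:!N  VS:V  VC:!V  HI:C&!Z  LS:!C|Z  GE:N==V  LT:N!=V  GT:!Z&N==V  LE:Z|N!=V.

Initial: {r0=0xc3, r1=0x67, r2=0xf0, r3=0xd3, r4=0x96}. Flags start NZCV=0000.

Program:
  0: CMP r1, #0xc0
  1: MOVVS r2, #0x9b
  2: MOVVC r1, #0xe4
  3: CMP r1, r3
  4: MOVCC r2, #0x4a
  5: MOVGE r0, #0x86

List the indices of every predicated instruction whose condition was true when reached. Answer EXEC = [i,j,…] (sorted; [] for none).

EXEC = [1,4,5]

0: ✓ CMP  NZCV=1001
1: ✓ MOVVS  r2←0x9b
2: · MOVVC
3: ✓ CMP  NZCV=1001
4: ✓ MOVCC  r2←0x4a
5: ✓ MOVGE  r0←0x86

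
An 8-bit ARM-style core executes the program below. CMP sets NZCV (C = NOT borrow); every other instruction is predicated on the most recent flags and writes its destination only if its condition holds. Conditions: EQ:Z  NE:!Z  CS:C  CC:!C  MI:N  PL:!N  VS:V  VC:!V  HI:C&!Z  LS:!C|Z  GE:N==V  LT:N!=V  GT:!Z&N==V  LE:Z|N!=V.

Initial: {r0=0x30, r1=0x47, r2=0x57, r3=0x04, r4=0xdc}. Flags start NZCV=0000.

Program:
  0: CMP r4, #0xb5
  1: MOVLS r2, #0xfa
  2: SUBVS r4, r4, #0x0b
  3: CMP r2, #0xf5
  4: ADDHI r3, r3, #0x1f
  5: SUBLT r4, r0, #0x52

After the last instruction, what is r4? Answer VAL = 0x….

[0] flags=0010 → (cmp)
[1] flags=0010 LS?F → skip
[2] flags=0010 VS?F → skip
[3] flags=0000 → (cmp)
[4] flags=0000 HI?F → skip
[5] flags=0000 LT?F → skip

VAL = 0xdc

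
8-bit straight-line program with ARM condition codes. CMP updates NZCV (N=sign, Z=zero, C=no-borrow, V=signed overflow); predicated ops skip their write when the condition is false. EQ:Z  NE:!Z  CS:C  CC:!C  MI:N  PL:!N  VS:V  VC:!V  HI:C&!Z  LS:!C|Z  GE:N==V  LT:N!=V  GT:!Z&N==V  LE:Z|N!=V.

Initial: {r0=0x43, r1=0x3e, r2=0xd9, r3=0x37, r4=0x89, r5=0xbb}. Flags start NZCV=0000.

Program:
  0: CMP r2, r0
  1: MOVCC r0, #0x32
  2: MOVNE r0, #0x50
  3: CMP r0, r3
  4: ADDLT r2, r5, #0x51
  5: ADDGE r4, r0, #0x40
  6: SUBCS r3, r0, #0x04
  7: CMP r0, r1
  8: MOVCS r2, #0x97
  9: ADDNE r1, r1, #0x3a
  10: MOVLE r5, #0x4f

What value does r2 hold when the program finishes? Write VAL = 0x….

[0] flags=1010 → (cmp)
[1] flags=1010 CC?F → skip
[2] flags=1010 NE?T → r0=0x50
[3] flags=0010 → (cmp)
[4] flags=0010 LT?F → skip
[5] flags=0010 GE?T → r4=0x90
[6] flags=0010 CS?T → r3=0x4c
[7] flags=0010 → (cmp)
[8] flags=0010 CS?T → r2=0x97
[9] flags=0010 NE?T → r1=0x78
[10] flags=0010 LE?F → skip

VAL = 0x97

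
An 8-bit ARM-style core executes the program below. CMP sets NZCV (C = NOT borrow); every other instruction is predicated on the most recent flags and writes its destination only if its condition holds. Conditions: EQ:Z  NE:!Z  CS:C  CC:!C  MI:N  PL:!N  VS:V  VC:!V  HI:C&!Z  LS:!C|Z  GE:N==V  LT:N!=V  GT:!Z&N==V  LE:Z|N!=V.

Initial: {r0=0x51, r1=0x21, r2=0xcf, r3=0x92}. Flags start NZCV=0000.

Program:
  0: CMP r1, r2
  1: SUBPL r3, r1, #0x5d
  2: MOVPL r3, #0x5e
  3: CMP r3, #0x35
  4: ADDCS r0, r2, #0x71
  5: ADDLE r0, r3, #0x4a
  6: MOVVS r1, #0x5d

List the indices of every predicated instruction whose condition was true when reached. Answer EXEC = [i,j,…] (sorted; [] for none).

0: ✓ CMP  NZCV=0000
1: ✓ SUBPL  r3←0xc4
2: ✓ MOVPL  r3←0x5e
3: ✓ CMP  NZCV=0010
4: ✓ ADDCS  r0←0x40
5: · ADDLE
6: · MOVVS

EXEC = [1,2,4]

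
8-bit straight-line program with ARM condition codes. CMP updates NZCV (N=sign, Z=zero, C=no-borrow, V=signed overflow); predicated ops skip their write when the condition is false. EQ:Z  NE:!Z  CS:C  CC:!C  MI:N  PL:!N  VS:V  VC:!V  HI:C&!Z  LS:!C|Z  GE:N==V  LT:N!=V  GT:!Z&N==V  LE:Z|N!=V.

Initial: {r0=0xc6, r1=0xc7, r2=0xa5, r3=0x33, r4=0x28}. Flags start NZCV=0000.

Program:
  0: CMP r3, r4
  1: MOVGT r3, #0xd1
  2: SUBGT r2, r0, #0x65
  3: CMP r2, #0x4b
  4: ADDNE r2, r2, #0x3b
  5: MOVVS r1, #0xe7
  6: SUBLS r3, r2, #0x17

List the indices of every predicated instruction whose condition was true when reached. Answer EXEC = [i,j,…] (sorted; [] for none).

EXEC = [1,2,4]

[0] flags=0010 → (cmp)
[1] flags=0010 GT?T → r3=0xd1
[2] flags=0010 GT?T → r2=0x61
[3] flags=0010 → (cmp)
[4] flags=0010 NE?T → r2=0x9c
[5] flags=0010 VS?F → skip
[6] flags=0010 LS?F → skip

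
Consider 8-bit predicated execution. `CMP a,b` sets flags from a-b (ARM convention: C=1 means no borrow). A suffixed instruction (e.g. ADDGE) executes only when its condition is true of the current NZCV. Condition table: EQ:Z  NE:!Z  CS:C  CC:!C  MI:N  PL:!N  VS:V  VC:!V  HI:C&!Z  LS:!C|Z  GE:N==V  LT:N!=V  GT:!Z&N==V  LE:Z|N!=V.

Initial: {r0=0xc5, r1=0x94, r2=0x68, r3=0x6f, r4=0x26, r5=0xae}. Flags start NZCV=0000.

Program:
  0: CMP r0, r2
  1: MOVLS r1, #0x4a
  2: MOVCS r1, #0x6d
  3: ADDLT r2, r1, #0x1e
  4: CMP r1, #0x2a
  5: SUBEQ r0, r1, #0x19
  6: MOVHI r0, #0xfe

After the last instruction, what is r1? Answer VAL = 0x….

VAL = 0x6d

0: ✓ CMP  NZCV=0011
1: · MOVLS
2: ✓ MOVCS  r1←0x6d
3: ✓ ADDLT  r2←0x8b
4: ✓ CMP  NZCV=0010
5: · SUBEQ
6: ✓ MOVHI  r0←0xfe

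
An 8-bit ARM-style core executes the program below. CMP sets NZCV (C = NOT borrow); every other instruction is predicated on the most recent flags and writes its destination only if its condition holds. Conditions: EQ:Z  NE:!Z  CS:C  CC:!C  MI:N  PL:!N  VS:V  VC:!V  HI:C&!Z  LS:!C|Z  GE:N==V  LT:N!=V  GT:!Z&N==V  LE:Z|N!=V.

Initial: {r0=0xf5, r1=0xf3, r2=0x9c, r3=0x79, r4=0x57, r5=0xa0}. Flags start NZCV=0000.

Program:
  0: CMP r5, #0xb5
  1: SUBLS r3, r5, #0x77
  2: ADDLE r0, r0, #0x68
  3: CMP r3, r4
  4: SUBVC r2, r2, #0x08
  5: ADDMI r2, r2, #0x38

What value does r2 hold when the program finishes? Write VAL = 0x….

VAL = 0xcc

[0] flags=1000 → (cmp)
[1] flags=1000 LS?T → r3=0x29
[2] flags=1000 LE?T → r0=0x5d
[3] flags=1000 → (cmp)
[4] flags=1000 VC?T → r2=0x94
[5] flags=1000 MI?T → r2=0xcc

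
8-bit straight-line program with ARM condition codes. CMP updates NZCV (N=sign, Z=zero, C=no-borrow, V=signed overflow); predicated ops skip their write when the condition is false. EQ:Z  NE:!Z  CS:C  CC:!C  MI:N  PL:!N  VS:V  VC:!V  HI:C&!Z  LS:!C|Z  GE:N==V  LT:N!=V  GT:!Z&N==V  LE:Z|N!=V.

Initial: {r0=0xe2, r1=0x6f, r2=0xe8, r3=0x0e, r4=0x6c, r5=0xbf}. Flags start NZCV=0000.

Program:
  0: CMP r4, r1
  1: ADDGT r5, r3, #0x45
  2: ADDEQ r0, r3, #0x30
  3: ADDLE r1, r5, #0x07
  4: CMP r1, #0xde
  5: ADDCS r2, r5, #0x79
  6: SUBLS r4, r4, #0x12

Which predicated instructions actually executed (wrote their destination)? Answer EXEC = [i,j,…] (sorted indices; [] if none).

EXEC = [3,6]

[0] flags=1000 → (cmp)
[1] flags=1000 GT?F → skip
[2] flags=1000 EQ?F → skip
[3] flags=1000 LE?T → r1=0xc6
[4] flags=1000 → (cmp)
[5] flags=1000 CS?F → skip
[6] flags=1000 LS?T → r4=0x5a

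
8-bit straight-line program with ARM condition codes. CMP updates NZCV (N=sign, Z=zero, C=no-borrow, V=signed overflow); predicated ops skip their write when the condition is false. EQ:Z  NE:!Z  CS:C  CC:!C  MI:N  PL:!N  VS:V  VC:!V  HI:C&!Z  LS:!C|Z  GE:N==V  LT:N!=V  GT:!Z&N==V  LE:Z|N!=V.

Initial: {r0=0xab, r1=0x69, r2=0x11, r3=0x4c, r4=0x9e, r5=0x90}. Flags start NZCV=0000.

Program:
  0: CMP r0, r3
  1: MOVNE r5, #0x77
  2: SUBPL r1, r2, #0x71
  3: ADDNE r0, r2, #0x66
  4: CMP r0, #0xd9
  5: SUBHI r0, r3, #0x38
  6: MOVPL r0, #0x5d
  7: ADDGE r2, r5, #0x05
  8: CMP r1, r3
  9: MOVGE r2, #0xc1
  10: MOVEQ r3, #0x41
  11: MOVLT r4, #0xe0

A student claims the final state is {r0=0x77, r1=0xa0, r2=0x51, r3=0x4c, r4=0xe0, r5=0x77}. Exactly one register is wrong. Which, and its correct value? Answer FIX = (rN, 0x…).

[0] flags=0011 → (cmp)
[1] flags=0011 NE?T → r5=0x77
[2] flags=0011 PL?T → r1=0xa0
[3] flags=0011 NE?T → r0=0x77
[4] flags=1001 → (cmp)
[5] flags=1001 HI?F → skip
[6] flags=1001 PL?F → skip
[7] flags=1001 GE?T → r2=0x7c
[8] flags=0011 → (cmp)
[9] flags=0011 GE?F → skip
[10] flags=0011 EQ?F → skip
[11] flags=0011 LT?T → r4=0xe0

FIX = (r2, 0x7c)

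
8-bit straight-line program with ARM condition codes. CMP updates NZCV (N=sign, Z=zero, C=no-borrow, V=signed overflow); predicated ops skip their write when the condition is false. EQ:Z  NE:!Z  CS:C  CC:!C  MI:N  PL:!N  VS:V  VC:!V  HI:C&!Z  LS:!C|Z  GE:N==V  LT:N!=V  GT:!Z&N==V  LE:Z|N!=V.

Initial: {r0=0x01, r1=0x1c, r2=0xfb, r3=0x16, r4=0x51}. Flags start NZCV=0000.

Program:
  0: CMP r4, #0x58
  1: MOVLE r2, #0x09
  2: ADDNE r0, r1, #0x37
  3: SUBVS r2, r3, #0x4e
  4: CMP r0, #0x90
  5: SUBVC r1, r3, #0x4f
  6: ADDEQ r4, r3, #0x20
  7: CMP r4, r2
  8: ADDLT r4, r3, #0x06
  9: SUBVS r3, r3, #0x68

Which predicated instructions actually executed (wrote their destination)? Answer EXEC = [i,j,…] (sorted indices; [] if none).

0: ✓ CMP  NZCV=1000
1: ✓ MOVLE  r2←0x09
2: ✓ ADDNE  r0←0x53
3: · SUBVS
4: ✓ CMP  NZCV=1001
5: · SUBVC
6: · ADDEQ
7: ✓ CMP  NZCV=0010
8: · ADDLT
9: · SUBVS

EXEC = [1,2]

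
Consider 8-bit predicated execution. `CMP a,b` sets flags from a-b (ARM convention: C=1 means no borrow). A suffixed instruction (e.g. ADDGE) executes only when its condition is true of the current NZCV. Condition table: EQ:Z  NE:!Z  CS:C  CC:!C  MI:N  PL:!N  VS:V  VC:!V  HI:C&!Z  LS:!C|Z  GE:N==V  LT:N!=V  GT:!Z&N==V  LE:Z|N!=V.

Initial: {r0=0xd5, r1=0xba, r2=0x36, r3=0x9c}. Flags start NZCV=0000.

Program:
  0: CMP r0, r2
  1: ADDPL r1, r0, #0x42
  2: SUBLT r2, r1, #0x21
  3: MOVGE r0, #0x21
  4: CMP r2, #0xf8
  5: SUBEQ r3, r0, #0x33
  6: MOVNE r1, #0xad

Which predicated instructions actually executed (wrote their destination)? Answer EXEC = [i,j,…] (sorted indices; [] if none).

EXEC = [2,6]

0: ✓ CMP  NZCV=1010
1: · ADDPL
2: ✓ SUBLT  r2←0x99
3: · MOVGE
4: ✓ CMP  NZCV=1000
5: · SUBEQ
6: ✓ MOVNE  r1←0xad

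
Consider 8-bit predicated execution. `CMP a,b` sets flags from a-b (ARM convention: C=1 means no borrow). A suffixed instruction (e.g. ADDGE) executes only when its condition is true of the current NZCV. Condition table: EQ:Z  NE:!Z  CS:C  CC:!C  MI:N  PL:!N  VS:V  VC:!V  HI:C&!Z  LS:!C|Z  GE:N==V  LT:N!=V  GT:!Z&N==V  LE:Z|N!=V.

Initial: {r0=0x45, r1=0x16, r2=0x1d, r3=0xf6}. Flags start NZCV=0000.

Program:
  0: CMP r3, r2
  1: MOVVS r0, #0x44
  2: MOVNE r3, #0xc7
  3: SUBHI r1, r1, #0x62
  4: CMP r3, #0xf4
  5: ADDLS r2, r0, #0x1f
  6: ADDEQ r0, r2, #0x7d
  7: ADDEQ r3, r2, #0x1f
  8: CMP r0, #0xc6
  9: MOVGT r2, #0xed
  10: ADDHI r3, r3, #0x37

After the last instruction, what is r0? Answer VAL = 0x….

VAL = 0x45

[0] flags=1010 → (cmp)
[1] flags=1010 VS?F → skip
[2] flags=1010 NE?T → r3=0xc7
[3] flags=1010 HI?T → r1=0xb4
[4] flags=1000 → (cmp)
[5] flags=1000 LS?T → r2=0x64
[6] flags=1000 EQ?F → skip
[7] flags=1000 EQ?F → skip
[8] flags=0000 → (cmp)
[9] flags=0000 GT?T → r2=0xed
[10] flags=0000 HI?F → skip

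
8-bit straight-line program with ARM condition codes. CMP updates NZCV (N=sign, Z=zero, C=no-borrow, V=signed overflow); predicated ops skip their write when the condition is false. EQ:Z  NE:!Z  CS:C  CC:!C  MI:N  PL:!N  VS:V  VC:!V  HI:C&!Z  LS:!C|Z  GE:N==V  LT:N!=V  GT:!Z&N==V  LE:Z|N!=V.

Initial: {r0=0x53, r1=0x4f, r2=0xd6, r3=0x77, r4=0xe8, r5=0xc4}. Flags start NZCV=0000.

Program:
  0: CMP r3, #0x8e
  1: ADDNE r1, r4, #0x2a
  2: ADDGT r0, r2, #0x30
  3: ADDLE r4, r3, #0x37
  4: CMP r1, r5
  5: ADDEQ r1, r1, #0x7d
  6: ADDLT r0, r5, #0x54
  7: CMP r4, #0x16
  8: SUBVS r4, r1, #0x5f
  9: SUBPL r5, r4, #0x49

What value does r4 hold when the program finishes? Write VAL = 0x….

[0] flags=1001 → (cmp)
[1] flags=1001 NE?T → r1=0x12
[2] flags=1001 GT?T → r0=0x06
[3] flags=1001 LE?F → skip
[4] flags=0000 → (cmp)
[5] flags=0000 EQ?F → skip
[6] flags=0000 LT?F → skip
[7] flags=1010 → (cmp)
[8] flags=1010 VS?F → skip
[9] flags=1010 PL?F → skip

VAL = 0xe8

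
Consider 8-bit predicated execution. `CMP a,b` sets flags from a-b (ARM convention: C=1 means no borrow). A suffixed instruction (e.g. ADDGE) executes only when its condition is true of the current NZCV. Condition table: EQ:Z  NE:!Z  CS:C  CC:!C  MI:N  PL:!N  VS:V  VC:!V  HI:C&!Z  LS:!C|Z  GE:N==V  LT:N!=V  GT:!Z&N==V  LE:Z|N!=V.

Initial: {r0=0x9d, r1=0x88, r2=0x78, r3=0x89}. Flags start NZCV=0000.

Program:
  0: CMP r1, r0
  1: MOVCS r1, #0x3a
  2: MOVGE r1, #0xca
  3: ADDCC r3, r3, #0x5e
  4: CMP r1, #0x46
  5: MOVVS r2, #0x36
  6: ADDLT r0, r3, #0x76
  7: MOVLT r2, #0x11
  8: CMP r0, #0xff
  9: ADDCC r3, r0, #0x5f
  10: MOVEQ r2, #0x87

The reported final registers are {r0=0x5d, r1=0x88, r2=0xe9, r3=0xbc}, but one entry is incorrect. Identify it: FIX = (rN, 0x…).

FIX = (r2, 0x11)

[0] flags=1000 → (cmp)
[1] flags=1000 CS?F → skip
[2] flags=1000 GE?F → skip
[3] flags=1000 CC?T → r3=0xe7
[4] flags=0011 → (cmp)
[5] flags=0011 VS?T → r2=0x36
[6] flags=0011 LT?T → r0=0x5d
[7] flags=0011 LT?T → r2=0x11
[8] flags=0000 → (cmp)
[9] flags=0000 CC?T → r3=0xbc
[10] flags=0000 EQ?F → skip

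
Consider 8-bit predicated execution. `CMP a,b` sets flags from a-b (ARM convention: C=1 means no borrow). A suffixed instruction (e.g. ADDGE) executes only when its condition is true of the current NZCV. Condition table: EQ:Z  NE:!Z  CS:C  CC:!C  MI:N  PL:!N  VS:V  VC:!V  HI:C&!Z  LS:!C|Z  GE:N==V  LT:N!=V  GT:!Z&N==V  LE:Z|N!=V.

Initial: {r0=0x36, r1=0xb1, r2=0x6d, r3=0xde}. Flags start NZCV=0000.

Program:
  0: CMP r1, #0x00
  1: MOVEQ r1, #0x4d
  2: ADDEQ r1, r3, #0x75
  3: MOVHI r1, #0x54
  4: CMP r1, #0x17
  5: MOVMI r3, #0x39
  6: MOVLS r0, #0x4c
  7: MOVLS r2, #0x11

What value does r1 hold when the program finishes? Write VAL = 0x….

0: ✓ CMP  NZCV=1010
1: · MOVEQ
2: · ADDEQ
3: ✓ MOVHI  r1←0x54
4: ✓ CMP  NZCV=0010
5: · MOVMI
6: · MOVLS
7: · MOVLS

VAL = 0x54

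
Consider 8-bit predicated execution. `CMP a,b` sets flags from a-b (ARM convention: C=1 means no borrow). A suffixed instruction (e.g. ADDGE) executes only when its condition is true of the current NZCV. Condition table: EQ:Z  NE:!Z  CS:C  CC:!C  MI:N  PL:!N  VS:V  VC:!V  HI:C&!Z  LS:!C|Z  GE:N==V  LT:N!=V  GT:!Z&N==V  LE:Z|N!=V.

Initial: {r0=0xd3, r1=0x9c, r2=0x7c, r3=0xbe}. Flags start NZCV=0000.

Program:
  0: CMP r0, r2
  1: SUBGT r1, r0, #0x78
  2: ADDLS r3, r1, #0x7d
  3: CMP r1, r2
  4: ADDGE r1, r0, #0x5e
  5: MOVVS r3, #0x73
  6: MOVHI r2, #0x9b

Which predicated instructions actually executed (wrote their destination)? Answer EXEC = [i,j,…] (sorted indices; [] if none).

[0] flags=0011 → (cmp)
[1] flags=0011 GT?F → skip
[2] flags=0011 LS?F → skip
[3] flags=0011 → (cmp)
[4] flags=0011 GE?F → skip
[5] flags=0011 VS?T → r3=0x73
[6] flags=0011 HI?T → r2=0x9b

EXEC = [5,6]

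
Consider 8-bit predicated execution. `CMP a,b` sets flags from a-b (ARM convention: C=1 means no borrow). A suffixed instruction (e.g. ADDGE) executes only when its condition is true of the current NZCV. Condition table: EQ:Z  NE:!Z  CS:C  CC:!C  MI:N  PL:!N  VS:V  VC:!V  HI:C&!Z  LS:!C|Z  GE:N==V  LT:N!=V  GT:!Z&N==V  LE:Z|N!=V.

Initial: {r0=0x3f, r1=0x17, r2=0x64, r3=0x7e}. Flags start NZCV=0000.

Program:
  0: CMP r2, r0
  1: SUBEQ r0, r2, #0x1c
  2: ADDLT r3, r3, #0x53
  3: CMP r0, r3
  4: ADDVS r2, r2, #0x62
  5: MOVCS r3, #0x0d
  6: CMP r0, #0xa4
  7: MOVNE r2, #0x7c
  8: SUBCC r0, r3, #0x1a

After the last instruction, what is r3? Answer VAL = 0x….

[0] flags=0010 → (cmp)
[1] flags=0010 EQ?F → skip
[2] flags=0010 LT?F → skip
[3] flags=1000 → (cmp)
[4] flags=1000 VS?F → skip
[5] flags=1000 CS?F → skip
[6] flags=1001 → (cmp)
[7] flags=1001 NE?T → r2=0x7c
[8] flags=1001 CC?T → r0=0x64

VAL = 0x7e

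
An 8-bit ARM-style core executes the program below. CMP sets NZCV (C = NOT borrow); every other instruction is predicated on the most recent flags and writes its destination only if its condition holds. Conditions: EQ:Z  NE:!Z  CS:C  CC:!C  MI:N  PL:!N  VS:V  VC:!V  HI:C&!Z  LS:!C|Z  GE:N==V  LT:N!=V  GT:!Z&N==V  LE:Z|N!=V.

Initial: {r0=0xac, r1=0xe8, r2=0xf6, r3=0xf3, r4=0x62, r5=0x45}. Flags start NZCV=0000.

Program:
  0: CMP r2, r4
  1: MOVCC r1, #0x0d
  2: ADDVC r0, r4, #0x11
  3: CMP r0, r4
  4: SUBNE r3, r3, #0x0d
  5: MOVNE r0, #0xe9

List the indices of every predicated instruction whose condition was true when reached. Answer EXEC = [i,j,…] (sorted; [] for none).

[0] flags=1010 → (cmp)
[1] flags=1010 CC?F → skip
[2] flags=1010 VC?T → r0=0x73
[3] flags=0010 → (cmp)
[4] flags=0010 NE?T → r3=0xe6
[5] flags=0010 NE?T → r0=0xe9

EXEC = [2,4,5]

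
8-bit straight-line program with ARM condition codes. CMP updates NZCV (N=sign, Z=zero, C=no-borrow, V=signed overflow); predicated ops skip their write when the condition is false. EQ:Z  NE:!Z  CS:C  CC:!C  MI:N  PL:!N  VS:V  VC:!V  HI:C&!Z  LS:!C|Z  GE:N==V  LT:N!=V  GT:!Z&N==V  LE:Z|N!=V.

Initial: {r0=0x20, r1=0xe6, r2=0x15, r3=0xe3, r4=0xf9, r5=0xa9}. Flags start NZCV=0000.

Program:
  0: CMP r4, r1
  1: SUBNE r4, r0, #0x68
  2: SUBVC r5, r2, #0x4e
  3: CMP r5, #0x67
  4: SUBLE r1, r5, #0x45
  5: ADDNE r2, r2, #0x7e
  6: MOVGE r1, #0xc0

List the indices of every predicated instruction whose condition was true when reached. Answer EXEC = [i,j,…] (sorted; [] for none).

[0] flags=0010 → (cmp)
[1] flags=0010 NE?T → r4=0xb8
[2] flags=0010 VC?T → r5=0xc7
[3] flags=0011 → (cmp)
[4] flags=0011 LE?T → r1=0x82
[5] flags=0011 NE?T → r2=0x93
[6] flags=0011 GE?F → skip

EXEC = [1,2,4,5]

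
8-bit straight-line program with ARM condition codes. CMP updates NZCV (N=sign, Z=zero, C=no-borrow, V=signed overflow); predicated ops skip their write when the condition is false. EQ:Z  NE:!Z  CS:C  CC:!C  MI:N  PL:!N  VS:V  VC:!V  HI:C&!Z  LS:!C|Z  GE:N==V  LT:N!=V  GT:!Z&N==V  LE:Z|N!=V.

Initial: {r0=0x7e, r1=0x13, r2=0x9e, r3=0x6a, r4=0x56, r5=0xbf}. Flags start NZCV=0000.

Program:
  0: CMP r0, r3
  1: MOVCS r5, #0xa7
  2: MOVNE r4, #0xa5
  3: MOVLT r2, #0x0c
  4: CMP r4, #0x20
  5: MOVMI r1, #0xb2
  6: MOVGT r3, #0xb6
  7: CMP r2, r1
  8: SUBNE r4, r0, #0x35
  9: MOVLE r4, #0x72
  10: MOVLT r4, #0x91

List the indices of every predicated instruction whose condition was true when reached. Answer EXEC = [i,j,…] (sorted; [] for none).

EXEC = [1,2,5,8,9,10]

0: ✓ CMP  NZCV=0010
1: ✓ MOVCS  r5←0xa7
2: ✓ MOVNE  r4←0xa5
3: · MOVLT
4: ✓ CMP  NZCV=1010
5: ✓ MOVMI  r1←0xb2
6: · MOVGT
7: ✓ CMP  NZCV=1000
8: ✓ SUBNE  r4←0x49
9: ✓ MOVLE  r4←0x72
10: ✓ MOVLT  r4←0x91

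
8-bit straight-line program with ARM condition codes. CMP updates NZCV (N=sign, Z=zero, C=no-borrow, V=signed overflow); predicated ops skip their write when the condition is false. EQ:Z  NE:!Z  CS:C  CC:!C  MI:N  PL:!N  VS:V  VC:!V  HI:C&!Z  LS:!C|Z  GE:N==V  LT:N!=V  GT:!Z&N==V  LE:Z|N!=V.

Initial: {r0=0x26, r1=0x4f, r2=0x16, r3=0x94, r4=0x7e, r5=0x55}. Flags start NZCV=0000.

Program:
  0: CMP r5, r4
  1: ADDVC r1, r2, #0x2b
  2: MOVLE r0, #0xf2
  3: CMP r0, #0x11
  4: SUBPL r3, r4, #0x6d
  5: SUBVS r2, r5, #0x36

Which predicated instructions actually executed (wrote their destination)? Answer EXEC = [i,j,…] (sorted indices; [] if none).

[0] flags=1000 → (cmp)
[1] flags=1000 VC?T → r1=0x41
[2] flags=1000 LE?T → r0=0xf2
[3] flags=1010 → (cmp)
[4] flags=1010 PL?F → skip
[5] flags=1010 VS?F → skip

EXEC = [1,2]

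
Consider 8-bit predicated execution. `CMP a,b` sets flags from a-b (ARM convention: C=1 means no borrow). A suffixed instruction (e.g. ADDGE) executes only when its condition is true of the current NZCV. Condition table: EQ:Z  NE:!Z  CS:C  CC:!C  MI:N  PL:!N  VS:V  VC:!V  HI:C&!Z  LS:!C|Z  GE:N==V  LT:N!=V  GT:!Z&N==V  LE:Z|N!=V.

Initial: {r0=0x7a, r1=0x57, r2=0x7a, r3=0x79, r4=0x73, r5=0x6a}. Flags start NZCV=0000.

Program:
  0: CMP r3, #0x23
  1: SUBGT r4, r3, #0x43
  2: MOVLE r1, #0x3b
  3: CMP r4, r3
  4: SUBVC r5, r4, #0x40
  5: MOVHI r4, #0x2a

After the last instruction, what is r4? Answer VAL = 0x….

0: ✓ CMP  NZCV=0010
1: ✓ SUBGT  r4←0x36
2: · MOVLE
3: ✓ CMP  NZCV=1000
4: ✓ SUBVC  r5←0xf6
5: · MOVHI

VAL = 0x36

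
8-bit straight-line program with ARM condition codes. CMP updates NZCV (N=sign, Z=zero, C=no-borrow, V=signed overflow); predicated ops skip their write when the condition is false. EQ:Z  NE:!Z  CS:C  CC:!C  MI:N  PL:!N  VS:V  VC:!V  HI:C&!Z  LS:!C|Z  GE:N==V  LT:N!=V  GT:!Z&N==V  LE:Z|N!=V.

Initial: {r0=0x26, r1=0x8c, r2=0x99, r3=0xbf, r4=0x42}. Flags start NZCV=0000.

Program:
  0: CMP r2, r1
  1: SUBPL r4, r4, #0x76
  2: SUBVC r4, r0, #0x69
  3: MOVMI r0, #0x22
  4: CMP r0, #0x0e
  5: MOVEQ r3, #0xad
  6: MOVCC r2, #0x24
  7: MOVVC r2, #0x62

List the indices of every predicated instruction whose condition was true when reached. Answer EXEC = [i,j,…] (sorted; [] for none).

EXEC = [1,2,7]

[0] flags=0010 → (cmp)
[1] flags=0010 PL?T → r4=0xcc
[2] flags=0010 VC?T → r4=0xbd
[3] flags=0010 MI?F → skip
[4] flags=0010 → (cmp)
[5] flags=0010 EQ?F → skip
[6] flags=0010 CC?F → skip
[7] flags=0010 VC?T → r2=0x62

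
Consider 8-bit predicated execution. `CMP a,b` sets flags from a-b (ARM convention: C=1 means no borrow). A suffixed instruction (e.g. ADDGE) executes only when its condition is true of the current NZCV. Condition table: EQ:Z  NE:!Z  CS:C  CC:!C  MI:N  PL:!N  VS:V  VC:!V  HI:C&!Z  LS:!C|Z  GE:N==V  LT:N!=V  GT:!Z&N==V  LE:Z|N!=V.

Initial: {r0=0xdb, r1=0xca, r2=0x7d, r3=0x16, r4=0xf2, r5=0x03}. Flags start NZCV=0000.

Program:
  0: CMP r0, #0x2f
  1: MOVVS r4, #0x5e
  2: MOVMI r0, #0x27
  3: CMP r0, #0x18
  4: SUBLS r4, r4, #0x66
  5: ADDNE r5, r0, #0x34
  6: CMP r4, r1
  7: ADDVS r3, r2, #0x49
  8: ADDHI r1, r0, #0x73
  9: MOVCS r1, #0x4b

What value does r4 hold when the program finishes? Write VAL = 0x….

0: ✓ CMP  NZCV=1010
1: · MOVVS
2: ✓ MOVMI  r0←0x27
3: ✓ CMP  NZCV=0010
4: · SUBLS
5: ✓ ADDNE  r5←0x5b
6: ✓ CMP  NZCV=0010
7: · ADDVS
8: ✓ ADDHI  r1←0x9a
9: ✓ MOVCS  r1←0x4b

VAL = 0xf2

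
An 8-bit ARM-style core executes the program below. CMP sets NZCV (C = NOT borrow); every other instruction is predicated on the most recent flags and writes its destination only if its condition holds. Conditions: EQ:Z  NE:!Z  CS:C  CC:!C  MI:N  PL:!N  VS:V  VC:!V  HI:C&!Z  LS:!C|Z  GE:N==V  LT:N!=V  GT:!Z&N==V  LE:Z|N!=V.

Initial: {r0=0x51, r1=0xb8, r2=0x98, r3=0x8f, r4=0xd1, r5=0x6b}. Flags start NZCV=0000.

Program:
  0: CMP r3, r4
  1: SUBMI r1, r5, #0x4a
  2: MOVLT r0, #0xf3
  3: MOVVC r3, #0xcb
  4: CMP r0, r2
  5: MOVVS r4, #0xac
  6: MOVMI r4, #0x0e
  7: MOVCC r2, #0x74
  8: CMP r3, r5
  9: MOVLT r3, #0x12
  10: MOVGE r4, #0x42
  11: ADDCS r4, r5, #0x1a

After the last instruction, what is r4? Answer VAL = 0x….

[0] flags=1000 → (cmp)
[1] flags=1000 MI?T → r1=0x21
[2] flags=1000 LT?T → r0=0xf3
[3] flags=1000 VC?T → r3=0xcb
[4] flags=0010 → (cmp)
[5] flags=0010 VS?F → skip
[6] flags=0010 MI?F → skip
[7] flags=0010 CC?F → skip
[8] flags=0011 → (cmp)
[9] flags=0011 LT?T → r3=0x12
[10] flags=0011 GE?F → skip
[11] flags=0011 CS?T → r4=0x85

VAL = 0x85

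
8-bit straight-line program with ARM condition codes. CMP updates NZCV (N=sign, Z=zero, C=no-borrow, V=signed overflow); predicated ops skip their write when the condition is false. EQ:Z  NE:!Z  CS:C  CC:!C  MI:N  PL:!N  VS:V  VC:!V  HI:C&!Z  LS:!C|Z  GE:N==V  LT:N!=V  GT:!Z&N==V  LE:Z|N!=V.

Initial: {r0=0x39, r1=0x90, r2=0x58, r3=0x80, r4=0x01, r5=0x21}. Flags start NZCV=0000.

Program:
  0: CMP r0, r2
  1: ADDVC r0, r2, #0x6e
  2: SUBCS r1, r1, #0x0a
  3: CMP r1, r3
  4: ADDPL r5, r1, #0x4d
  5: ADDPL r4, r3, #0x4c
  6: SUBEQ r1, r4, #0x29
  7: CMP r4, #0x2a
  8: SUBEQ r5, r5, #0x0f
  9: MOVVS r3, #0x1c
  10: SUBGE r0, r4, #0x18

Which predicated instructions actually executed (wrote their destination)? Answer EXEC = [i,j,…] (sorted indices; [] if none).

0: ✓ CMP  NZCV=1000
1: ✓ ADDVC  r0←0xc6
2: · SUBCS
3: ✓ CMP  NZCV=0010
4: ✓ ADDPL  r5←0xdd
5: ✓ ADDPL  r4←0xcc
6: · SUBEQ
7: ✓ CMP  NZCV=1010
8: · SUBEQ
9: · MOVVS
10: · SUBGE

EXEC = [1,4,5]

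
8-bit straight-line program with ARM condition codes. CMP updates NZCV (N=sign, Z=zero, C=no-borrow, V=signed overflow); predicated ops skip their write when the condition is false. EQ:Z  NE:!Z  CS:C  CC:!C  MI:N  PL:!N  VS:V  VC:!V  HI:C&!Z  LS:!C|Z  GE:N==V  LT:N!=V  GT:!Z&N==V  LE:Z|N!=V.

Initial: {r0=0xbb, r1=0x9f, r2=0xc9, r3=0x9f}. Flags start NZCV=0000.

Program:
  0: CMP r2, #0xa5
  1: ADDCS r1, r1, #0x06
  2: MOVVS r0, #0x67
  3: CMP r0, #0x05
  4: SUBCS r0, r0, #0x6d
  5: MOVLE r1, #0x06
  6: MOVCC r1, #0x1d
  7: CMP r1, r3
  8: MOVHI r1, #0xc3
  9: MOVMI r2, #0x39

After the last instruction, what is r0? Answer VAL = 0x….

[0] flags=0010 → (cmp)
[1] flags=0010 CS?T → r1=0xa5
[2] flags=0010 VS?F → skip
[3] flags=1010 → (cmp)
[4] flags=1010 CS?T → r0=0x4e
[5] flags=1010 LE?T → r1=0x06
[6] flags=1010 CC?F → skip
[7] flags=0000 → (cmp)
[8] flags=0000 HI?F → skip
[9] flags=0000 MI?F → skip

VAL = 0x4e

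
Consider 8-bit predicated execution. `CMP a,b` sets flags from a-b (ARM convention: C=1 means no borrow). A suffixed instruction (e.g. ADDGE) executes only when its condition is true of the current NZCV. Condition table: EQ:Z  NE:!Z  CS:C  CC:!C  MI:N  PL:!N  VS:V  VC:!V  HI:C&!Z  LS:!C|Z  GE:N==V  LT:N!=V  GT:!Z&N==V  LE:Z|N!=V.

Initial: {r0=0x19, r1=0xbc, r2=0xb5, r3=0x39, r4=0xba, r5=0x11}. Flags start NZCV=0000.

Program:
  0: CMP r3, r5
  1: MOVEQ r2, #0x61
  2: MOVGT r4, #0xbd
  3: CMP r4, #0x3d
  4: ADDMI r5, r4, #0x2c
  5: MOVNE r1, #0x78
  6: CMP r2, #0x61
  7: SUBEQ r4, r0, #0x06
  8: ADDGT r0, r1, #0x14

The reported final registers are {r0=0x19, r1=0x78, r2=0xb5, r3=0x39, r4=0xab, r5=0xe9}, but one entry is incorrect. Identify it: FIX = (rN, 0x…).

[0] flags=0010 → (cmp)
[1] flags=0010 EQ?F → skip
[2] flags=0010 GT?T → r4=0xbd
[3] flags=1010 → (cmp)
[4] flags=1010 MI?T → r5=0xe9
[5] flags=1010 NE?T → r1=0x78
[6] flags=0011 → (cmp)
[7] flags=0011 EQ?F → skip
[8] flags=0011 GT?F → skip

FIX = (r4, 0xbd)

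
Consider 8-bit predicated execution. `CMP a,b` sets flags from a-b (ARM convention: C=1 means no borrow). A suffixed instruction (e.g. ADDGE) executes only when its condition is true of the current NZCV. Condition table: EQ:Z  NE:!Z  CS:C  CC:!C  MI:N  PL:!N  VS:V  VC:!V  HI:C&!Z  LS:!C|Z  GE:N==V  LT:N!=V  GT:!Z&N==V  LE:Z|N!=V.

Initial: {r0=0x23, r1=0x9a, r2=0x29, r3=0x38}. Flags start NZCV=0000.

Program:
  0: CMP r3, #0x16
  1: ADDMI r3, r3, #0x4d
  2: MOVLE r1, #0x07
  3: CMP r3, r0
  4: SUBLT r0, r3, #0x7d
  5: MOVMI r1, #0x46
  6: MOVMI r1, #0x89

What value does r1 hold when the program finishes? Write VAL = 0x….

0: ✓ CMP  NZCV=0010
1: · ADDMI
2: · MOVLE
3: ✓ CMP  NZCV=0010
4: · SUBLT
5: · MOVMI
6: · MOVMI

VAL = 0x9a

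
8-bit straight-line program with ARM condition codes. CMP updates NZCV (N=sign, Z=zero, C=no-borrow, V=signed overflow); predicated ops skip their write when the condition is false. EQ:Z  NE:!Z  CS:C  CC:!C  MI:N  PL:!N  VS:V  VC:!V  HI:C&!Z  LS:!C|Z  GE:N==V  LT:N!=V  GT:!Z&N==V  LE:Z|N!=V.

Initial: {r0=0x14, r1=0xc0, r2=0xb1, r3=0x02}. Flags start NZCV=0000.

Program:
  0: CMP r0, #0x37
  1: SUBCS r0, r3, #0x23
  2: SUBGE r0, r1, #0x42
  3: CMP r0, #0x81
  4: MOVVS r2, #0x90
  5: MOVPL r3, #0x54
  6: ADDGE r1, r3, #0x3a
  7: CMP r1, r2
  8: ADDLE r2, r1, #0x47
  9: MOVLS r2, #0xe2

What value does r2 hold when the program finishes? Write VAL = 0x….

VAL = 0xe2

0: ✓ CMP  NZCV=1000
1: · SUBCS
2: · SUBGE
3: ✓ CMP  NZCV=1001
4: ✓ MOVVS  r2←0x90
5: · MOVPL
6: ✓ ADDGE  r1←0x3c
7: ✓ CMP  NZCV=1001
8: · ADDLE
9: ✓ MOVLS  r2←0xe2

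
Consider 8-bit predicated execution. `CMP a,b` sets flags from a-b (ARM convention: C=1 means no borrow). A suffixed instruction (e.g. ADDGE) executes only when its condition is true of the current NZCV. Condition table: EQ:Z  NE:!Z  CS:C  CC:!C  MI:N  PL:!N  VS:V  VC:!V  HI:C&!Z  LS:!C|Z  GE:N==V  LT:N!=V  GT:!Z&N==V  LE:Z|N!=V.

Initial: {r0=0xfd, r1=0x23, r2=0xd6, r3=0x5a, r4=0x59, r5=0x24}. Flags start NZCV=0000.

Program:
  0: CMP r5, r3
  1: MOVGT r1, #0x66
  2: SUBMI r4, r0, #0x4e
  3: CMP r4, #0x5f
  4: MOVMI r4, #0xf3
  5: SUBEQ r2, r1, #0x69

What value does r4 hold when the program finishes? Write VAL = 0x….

VAL = 0xaf

0: ✓ CMP  NZCV=1000
1: · MOVGT
2: ✓ SUBMI  r4←0xaf
3: ✓ CMP  NZCV=0011
4: · MOVMI
5: · SUBEQ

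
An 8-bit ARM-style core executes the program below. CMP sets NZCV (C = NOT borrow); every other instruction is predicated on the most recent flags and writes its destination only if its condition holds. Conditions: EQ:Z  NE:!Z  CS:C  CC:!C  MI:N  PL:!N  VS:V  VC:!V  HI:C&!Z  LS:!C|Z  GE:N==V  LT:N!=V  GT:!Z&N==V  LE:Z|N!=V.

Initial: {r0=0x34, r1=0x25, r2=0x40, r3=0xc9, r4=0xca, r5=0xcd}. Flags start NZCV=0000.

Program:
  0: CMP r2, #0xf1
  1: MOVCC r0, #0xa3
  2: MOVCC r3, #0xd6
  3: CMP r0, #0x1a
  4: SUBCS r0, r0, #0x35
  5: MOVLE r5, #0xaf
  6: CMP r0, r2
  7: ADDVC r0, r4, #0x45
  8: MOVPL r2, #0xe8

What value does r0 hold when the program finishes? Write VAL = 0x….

0: ✓ CMP  NZCV=0000
1: ✓ MOVCC  r0←0xa3
2: ✓ MOVCC  r3←0xd6
3: ✓ CMP  NZCV=1010
4: ✓ SUBCS  r0←0x6e
5: ✓ MOVLE  r5←0xaf
6: ✓ CMP  NZCV=0010
7: ✓ ADDVC  r0←0x0f
8: ✓ MOVPL  r2←0xe8

VAL = 0x0f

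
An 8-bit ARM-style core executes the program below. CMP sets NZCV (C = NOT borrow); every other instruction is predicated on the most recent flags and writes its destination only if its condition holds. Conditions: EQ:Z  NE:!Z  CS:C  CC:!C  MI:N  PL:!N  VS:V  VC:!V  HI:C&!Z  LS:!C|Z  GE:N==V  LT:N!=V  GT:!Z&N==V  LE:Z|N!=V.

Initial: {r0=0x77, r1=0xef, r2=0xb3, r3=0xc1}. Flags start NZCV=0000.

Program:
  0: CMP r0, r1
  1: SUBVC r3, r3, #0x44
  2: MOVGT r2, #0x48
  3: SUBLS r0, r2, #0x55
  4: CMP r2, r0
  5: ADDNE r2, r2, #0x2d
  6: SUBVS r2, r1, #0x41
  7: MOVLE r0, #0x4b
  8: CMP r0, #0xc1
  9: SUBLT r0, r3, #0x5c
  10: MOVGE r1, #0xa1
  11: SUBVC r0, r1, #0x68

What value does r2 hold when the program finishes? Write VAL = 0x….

VAL = 0x75

[0] flags=1001 → (cmp)
[1] flags=1001 VC?F → skip
[2] flags=1001 GT?T → r2=0x48
[3] flags=1001 LS?T → r0=0xf3
[4] flags=0000 → (cmp)
[5] flags=0000 NE?T → r2=0x75
[6] flags=0000 VS?F → skip
[7] flags=0000 LE?F → skip
[8] flags=0010 → (cmp)
[9] flags=0010 LT?F → skip
[10] flags=0010 GE?T → r1=0xa1
[11] flags=0010 VC?T → r0=0x39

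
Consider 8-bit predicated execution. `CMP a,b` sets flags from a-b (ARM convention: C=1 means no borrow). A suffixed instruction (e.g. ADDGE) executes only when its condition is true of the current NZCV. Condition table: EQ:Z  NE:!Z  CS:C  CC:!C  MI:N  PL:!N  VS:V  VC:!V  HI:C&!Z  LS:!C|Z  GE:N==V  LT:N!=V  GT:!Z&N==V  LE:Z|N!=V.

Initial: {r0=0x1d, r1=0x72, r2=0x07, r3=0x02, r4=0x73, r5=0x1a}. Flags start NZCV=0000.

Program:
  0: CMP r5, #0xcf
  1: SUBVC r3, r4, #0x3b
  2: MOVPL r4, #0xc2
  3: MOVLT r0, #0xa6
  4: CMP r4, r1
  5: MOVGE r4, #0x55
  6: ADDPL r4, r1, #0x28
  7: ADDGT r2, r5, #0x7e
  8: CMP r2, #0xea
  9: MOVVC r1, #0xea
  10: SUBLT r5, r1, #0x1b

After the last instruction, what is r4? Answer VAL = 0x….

VAL = 0x9a

[0] flags=0000 → (cmp)
[1] flags=0000 VC?T → r3=0x38
[2] flags=0000 PL?T → r4=0xc2
[3] flags=0000 LT?F → skip
[4] flags=0011 → (cmp)
[5] flags=0011 GE?F → skip
[6] flags=0011 PL?T → r4=0x9a
[7] flags=0011 GT?F → skip
[8] flags=0000 → (cmp)
[9] flags=0000 VC?T → r1=0xea
[10] flags=0000 LT?F → skip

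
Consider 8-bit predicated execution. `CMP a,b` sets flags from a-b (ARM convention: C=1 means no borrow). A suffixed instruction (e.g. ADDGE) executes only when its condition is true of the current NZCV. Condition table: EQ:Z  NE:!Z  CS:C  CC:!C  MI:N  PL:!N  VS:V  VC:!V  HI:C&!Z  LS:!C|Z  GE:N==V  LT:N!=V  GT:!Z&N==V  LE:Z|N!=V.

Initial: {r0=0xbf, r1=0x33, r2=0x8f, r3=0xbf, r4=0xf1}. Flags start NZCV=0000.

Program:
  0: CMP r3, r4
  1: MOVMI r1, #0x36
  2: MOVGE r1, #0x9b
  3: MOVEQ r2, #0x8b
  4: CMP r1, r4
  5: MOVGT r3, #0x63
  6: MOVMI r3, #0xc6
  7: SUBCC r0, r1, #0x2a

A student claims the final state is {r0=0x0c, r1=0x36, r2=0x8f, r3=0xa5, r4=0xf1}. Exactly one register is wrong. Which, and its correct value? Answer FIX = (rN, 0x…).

FIX = (r3, 0x63)

[0] flags=1000 → (cmp)
[1] flags=1000 MI?T → r1=0x36
[2] flags=1000 GE?F → skip
[3] flags=1000 EQ?F → skip
[4] flags=0000 → (cmp)
[5] flags=0000 GT?T → r3=0x63
[6] flags=0000 MI?F → skip
[7] flags=0000 CC?T → r0=0x0c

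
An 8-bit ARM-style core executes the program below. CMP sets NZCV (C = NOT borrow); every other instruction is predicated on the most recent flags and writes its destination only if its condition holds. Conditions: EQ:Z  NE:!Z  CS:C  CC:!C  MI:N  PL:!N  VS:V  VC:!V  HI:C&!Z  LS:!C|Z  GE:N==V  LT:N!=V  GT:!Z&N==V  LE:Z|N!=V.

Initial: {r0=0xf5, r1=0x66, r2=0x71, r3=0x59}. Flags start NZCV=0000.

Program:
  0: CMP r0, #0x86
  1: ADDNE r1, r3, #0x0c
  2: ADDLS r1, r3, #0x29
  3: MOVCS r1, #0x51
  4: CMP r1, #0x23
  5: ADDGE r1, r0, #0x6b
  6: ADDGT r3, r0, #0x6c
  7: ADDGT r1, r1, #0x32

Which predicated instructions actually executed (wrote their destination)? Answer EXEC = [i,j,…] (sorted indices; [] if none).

EXEC = [1,3,5,6,7]

0: ✓ CMP  NZCV=0010
1: ✓ ADDNE  r1←0x65
2: · ADDLS
3: ✓ MOVCS  r1←0x51
4: ✓ CMP  NZCV=0010
5: ✓ ADDGE  r1←0x60
6: ✓ ADDGT  r3←0x61
7: ✓ ADDGT  r1←0x92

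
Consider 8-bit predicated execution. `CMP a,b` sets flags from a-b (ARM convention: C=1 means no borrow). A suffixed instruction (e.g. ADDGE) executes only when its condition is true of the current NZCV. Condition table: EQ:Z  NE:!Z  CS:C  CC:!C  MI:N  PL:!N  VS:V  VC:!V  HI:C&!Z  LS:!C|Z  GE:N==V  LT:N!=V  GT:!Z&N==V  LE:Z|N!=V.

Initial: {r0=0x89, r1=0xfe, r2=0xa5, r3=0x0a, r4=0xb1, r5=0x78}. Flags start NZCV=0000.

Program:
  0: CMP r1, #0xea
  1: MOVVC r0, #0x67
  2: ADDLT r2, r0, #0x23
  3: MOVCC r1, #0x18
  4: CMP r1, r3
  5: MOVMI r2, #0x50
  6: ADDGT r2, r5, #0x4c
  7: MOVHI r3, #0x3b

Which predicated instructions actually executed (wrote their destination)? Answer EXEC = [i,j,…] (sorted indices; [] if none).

EXEC = [1,5,7]

0: ✓ CMP  NZCV=0010
1: ✓ MOVVC  r0←0x67
2: · ADDLT
3: · MOVCC
4: ✓ CMP  NZCV=1010
5: ✓ MOVMI  r2←0x50
6: · ADDGT
7: ✓ MOVHI  r3←0x3b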